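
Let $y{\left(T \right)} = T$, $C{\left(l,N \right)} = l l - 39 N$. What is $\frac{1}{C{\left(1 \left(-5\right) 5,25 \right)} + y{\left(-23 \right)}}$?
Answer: $- \frac{1}{373} \approx -0.002681$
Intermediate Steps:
$C{\left(l,N \right)} = l^{2} - 39 N$
$\frac{1}{C{\left(1 \left(-5\right) 5,25 \right)} + y{\left(-23 \right)}} = \frac{1}{\left(\left(1 \left(-5\right) 5\right)^{2} - 975\right) - 23} = \frac{1}{\left(\left(\left(-5\right) 5\right)^{2} - 975\right) - 23} = \frac{1}{\left(\left(-25\right)^{2} - 975\right) - 23} = \frac{1}{\left(625 - 975\right) - 23} = \frac{1}{-350 - 23} = \frac{1}{-373} = - \frac{1}{373}$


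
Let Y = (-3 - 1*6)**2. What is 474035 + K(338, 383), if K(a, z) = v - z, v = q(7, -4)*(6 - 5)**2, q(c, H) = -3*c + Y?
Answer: 473712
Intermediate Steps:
Y = 81 (Y = (-3 - 6)**2 = (-9)**2 = 81)
q(c, H) = 81 - 3*c (q(c, H) = -3*c + 81 = 81 - 3*c)
v = 60 (v = (81 - 3*7)*(6 - 5)**2 = (81 - 21)*1**2 = 60*1 = 60)
K(a, z) = 60 - z
474035 + K(338, 383) = 474035 + (60 - 1*383) = 474035 + (60 - 383) = 474035 - 323 = 473712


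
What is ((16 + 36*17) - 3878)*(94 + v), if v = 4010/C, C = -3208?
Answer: -602875/2 ≈ -3.0144e+5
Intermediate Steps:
v = -5/4 (v = 4010/(-3208) = 4010*(-1/3208) = -5/4 ≈ -1.2500)
((16 + 36*17) - 3878)*(94 + v) = ((16 + 36*17) - 3878)*(94 - 5/4) = ((16 + 612) - 3878)*(371/4) = (628 - 3878)*(371/4) = -3250*371/4 = -602875/2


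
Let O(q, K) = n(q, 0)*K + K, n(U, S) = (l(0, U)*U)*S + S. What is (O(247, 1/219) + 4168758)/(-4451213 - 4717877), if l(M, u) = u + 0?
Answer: -912958003/2008030710 ≈ -0.45465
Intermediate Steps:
l(M, u) = u
n(U, S) = S + S*U**2 (n(U, S) = (U*U)*S + S = U**2*S + S = S*U**2 + S = S + S*U**2)
O(q, K) = K (O(q, K) = (0*(1 + q**2))*K + K = 0*K + K = 0 + K = K)
(O(247, 1/219) + 4168758)/(-4451213 - 4717877) = (1/219 + 4168758)/(-4451213 - 4717877) = (1/219 + 4168758)/(-9169090) = (912958003/219)*(-1/9169090) = -912958003/2008030710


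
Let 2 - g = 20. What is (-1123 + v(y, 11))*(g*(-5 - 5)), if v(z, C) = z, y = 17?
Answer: -199080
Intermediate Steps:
g = -18 (g = 2 - 1*20 = 2 - 20 = -18)
(-1123 + v(y, 11))*(g*(-5 - 5)) = (-1123 + 17)*(-18*(-5 - 5)) = -(-19908)*(-10) = -1106*180 = -199080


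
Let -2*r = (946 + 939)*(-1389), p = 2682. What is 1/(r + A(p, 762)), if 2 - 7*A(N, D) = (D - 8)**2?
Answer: 14/17190827 ≈ 8.1439e-7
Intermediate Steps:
A(N, D) = 2/7 - (-8 + D)**2/7 (A(N, D) = 2/7 - (D - 8)**2/7 = 2/7 - (-8 + D)**2/7)
r = 2618265/2 (r = -(946 + 939)*(-1389)/2 = -1885*(-1389)/2 = -1/2*(-2618265) = 2618265/2 ≈ 1.3091e+6)
1/(r + A(p, 762)) = 1/(2618265/2 + (2/7 - (-8 + 762)**2/7)) = 1/(2618265/2 + (2/7 - 1/7*754**2)) = 1/(2618265/2 + (2/7 - 1/7*568516)) = 1/(2618265/2 + (2/7 - 568516/7)) = 1/(2618265/2 - 568514/7) = 1/(17190827/14) = 14/17190827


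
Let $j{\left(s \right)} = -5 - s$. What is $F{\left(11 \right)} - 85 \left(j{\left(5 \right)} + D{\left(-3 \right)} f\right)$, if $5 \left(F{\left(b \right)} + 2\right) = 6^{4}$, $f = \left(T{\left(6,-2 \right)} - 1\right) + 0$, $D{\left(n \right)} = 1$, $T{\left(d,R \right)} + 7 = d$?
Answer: $\frac{6386}{5} \approx 1277.2$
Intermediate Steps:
$T{\left(d,R \right)} = -7 + d$
$f = -2$ ($f = \left(\left(-7 + 6\right) - 1\right) + 0 = \left(-1 - 1\right) + 0 = -2 + 0 = -2$)
$F{\left(b \right)} = \frac{1286}{5}$ ($F{\left(b \right)} = -2 + \frac{6^{4}}{5} = -2 + \frac{1}{5} \cdot 1296 = -2 + \frac{1296}{5} = \frac{1286}{5}$)
$F{\left(11 \right)} - 85 \left(j{\left(5 \right)} + D{\left(-3 \right)} f\right) = \frac{1286}{5} - 85 \left(\left(-5 - 5\right) + 1 \left(-2\right)\right) = \frac{1286}{5} - 85 \left(\left(-5 - 5\right) - 2\right) = \frac{1286}{5} - 85 \left(-10 - 2\right) = \frac{1286}{5} - -1020 = \frac{1286}{5} + 1020 = \frac{6386}{5}$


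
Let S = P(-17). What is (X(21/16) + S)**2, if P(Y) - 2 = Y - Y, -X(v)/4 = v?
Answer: 169/16 ≈ 10.563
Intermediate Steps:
X(v) = -4*v
P(Y) = 2 (P(Y) = 2 + (Y - Y) = 2 + 0 = 2)
S = 2
(X(21/16) + S)**2 = (-84/16 + 2)**2 = (-4*21/16 + 2)**2 = (-21/4 + 2)**2 = (-13/4)**2 = 169/16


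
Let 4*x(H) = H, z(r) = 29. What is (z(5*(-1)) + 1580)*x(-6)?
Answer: -4827/2 ≈ -2413.5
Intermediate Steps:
x(H) = H/4
(z(5*(-1)) + 1580)*x(-6) = (29 + 1580)*((1/4)*(-6)) = 1609*(-3/2) = -4827/2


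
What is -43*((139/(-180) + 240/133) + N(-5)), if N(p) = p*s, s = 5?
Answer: 24672841/23940 ≈ 1030.6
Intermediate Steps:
N(p) = 5*p (N(p) = p*5 = 5*p)
-43*((139/(-180) + 240/133) + N(-5)) = -43*((139/(-180) + 240/133) + 5*(-5)) = -43*((139*(-1/180) + 240*(1/133)) - 25) = -43*((-139/180 + 240/133) - 25) = -43*(24713/23940 - 25) = -43*(-573787/23940) = 24672841/23940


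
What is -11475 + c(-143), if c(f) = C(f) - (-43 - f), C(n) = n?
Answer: -11718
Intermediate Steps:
c(f) = 43 + 2*f (c(f) = f - (-43 - f) = f + (43 + f) = 43 + 2*f)
-11475 + c(-143) = -11475 + (43 + 2*(-143)) = -11475 + (43 - 286) = -11475 - 243 = -11718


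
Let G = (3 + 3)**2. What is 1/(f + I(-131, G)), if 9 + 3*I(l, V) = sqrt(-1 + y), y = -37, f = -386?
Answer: -3501/1361927 - 3*I*sqrt(38)/1361927 ≈ -0.0025706 - 1.3579e-5*I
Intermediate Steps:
G = 36 (G = 6**2 = 36)
I(l, V) = -3 + I*sqrt(38)/3 (I(l, V) = -3 + sqrt(-1 - 37)/3 = -3 + sqrt(-38)/3 = -3 + (I*sqrt(38))/3 = -3 + I*sqrt(38)/3)
1/(f + I(-131, G)) = 1/(-386 + (-3 + I*sqrt(38)/3)) = 1/(-389 + I*sqrt(38)/3)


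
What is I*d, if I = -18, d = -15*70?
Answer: 18900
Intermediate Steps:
d = -1050
I*d = -18*(-1050) = 18900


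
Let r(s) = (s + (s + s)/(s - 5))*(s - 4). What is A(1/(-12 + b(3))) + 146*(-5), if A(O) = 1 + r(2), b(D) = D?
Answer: -2191/3 ≈ -730.33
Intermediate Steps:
r(s) = (-4 + s)*(s + 2*s/(-5 + s)) (r(s) = (s + (2*s)/(-5 + s))*(-4 + s) = (s + 2*s/(-5 + s))*(-4 + s) = (-4 + s)*(s + 2*s/(-5 + s)))
A(O) = -⅓ (A(O) = 1 + 2*(12 + 2² - 7*2)/(-5 + 2) = 1 + 2*(12 + 4 - 14)/(-3) = 1 + 2*(-⅓)*2 = 1 - 4/3 = -⅓)
A(1/(-12 + b(3))) + 146*(-5) = -⅓ + 146*(-5) = -⅓ - 730 = -2191/3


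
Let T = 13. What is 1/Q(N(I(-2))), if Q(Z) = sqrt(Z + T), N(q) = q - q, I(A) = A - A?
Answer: sqrt(13)/13 ≈ 0.27735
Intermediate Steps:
I(A) = 0
N(q) = 0
Q(Z) = sqrt(13 + Z) (Q(Z) = sqrt(Z + 13) = sqrt(13 + Z))
1/Q(N(I(-2))) = 1/(sqrt(13 + 0)) = 1/(sqrt(13)) = sqrt(13)/13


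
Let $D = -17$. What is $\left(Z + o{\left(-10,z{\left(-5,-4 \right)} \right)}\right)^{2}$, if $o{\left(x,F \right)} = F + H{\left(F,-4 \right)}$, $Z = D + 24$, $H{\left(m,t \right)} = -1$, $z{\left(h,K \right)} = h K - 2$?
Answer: $576$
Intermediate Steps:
$z{\left(h,K \right)} = -2 + K h$ ($z{\left(h,K \right)} = K h - 2 = -2 + K h$)
$Z = 7$ ($Z = -17 + 24 = 7$)
$o{\left(x,F \right)} = -1 + F$ ($o{\left(x,F \right)} = F - 1 = -1 + F$)
$\left(Z + o{\left(-10,z{\left(-5,-4 \right)} \right)}\right)^{2} = \left(7 - -17\right)^{2} = \left(7 + \left(-1 + \left(-2 + 20\right)\right)\right)^{2} = \left(7 + \left(-1 + 18\right)\right)^{2} = \left(7 + 17\right)^{2} = 24^{2} = 576$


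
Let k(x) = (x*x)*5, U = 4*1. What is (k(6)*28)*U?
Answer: 20160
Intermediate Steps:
U = 4
k(x) = 5*x**2 (k(x) = x**2*5 = 5*x**2)
(k(6)*28)*U = ((5*6**2)*28)*4 = ((5*36)*28)*4 = (180*28)*4 = 5040*4 = 20160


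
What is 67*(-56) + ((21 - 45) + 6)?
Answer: -3770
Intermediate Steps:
67*(-56) + ((21 - 45) + 6) = -3752 + (-24 + 6) = -3752 - 18 = -3770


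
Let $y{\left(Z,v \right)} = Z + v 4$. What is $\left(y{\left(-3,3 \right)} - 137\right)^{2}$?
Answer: $16384$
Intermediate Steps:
$y{\left(Z,v \right)} = Z + 4 v$
$\left(y{\left(-3,3 \right)} - 137\right)^{2} = \left(\left(-3 + 4 \cdot 3\right) - 137\right)^{2} = \left(\left(-3 + 12\right) - 137\right)^{2} = \left(9 - 137\right)^{2} = \left(-128\right)^{2} = 16384$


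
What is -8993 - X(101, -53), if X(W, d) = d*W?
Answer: -3640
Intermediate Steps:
X(W, d) = W*d
-8993 - X(101, -53) = -8993 - 101*(-53) = -8993 - 1*(-5353) = -8993 + 5353 = -3640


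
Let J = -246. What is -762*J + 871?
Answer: 188323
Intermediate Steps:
-762*J + 871 = -762*(-246) + 871 = 187452 + 871 = 188323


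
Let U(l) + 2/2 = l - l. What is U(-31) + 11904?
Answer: 11903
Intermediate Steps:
U(l) = -1 (U(l) = -1 + (l - l) = -1 + 0 = -1)
U(-31) + 11904 = -1 + 11904 = 11903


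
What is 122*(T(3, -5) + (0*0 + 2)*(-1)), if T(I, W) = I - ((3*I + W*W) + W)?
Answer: -3416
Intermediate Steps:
T(I, W) = -W - W² - 2*I (T(I, W) = I - ((3*I + W²) + W) = I - ((W² + 3*I) + W) = I - (W + W² + 3*I) = I + (-W - W² - 3*I) = -W - W² - 2*I)
122*(T(3, -5) + (0*0 + 2)*(-1)) = 122*((-1*(-5) - 1*(-5)² - 2*3) + (0*0 + 2)*(-1)) = 122*((5 - 1*25 - 6) + (0 + 2)*(-1)) = 122*((5 - 25 - 6) + 2*(-1)) = 122*(-26 - 2) = 122*(-28) = -3416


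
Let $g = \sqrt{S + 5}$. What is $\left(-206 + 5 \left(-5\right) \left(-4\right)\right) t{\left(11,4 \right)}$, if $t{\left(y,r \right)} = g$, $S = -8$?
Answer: $- 106 i \sqrt{3} \approx - 183.6 i$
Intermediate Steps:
$g = i \sqrt{3}$ ($g = \sqrt{-8 + 5} = \sqrt{-3} = i \sqrt{3} \approx 1.732 i$)
$t{\left(y,r \right)} = i \sqrt{3}$
$\left(-206 + 5 \left(-5\right) \left(-4\right)\right) t{\left(11,4 \right)} = \left(-206 + 5 \left(-5\right) \left(-4\right)\right) i \sqrt{3} = \left(-206 - -100\right) i \sqrt{3} = \left(-206 + 100\right) i \sqrt{3} = - 106 i \sqrt{3}$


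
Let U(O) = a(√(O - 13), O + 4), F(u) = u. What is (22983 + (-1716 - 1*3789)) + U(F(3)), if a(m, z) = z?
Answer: 17485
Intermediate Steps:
U(O) = 4 + O (U(O) = O + 4 = 4 + O)
(22983 + (-1716 - 1*3789)) + U(F(3)) = (22983 + (-1716 - 1*3789)) + (4 + 3) = (22983 + (-1716 - 3789)) + 7 = (22983 - 5505) + 7 = 17478 + 7 = 17485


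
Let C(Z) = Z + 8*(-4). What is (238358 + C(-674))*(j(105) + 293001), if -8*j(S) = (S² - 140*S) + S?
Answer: 69738325857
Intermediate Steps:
C(Z) = -32 + Z (C(Z) = Z - 32 = -32 + Z)
j(S) = -S²/8 + 139*S/8 (j(S) = -((S² - 140*S) + S)/8 = -(S² - 139*S)/8 = -S²/8 + 139*S/8)
(238358 + C(-674))*(j(105) + 293001) = (238358 + (-32 - 674))*((⅛)*105*(139 - 1*105) + 293001) = (238358 - 706)*((⅛)*105*(139 - 105) + 293001) = 237652*((⅛)*105*34 + 293001) = 237652*(1785/4 + 293001) = 237652*(1173789/4) = 69738325857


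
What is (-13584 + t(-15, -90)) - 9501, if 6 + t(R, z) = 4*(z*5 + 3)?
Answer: -24879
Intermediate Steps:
t(R, z) = 6 + 20*z (t(R, z) = -6 + 4*(z*5 + 3) = -6 + 4*(5*z + 3) = -6 + 4*(3 + 5*z) = -6 + (12 + 20*z) = 6 + 20*z)
(-13584 + t(-15, -90)) - 9501 = (-13584 + (6 + 20*(-90))) - 9501 = (-13584 + (6 - 1800)) - 9501 = (-13584 - 1794) - 9501 = -15378 - 9501 = -24879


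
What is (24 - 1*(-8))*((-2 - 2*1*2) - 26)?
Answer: -1024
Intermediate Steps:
(24 - 1*(-8))*((-2 - 2*1*2) - 26) = (24 + 8)*((-2 - 2*2) - 26) = 32*((-2 - 4) - 26) = 32*(-6 - 26) = 32*(-32) = -1024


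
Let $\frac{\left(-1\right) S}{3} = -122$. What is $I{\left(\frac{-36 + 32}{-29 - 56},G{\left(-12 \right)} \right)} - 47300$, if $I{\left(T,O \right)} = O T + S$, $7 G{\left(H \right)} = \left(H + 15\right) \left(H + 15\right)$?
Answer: $- \frac{27925694}{595} \approx -46934.0$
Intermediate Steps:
$S = 366$ ($S = \left(-3\right) \left(-122\right) = 366$)
$G{\left(H \right)} = \frac{\left(15 + H\right)^{2}}{7}$ ($G{\left(H \right)} = \frac{\left(H + 15\right) \left(H + 15\right)}{7} = \frac{\left(15 + H\right) \left(15 + H\right)}{7} = \frac{\left(15 + H\right)^{2}}{7}$)
$I{\left(T,O \right)} = 366 + O T$ ($I{\left(T,O \right)} = O T + 366 = 366 + O T$)
$I{\left(\frac{-36 + 32}{-29 - 56},G{\left(-12 \right)} \right)} - 47300 = \left(366 + \frac{\left(15 - 12\right)^{2}}{7} \frac{-36 + 32}{-29 - 56}\right) - 47300 = \left(366 + \frac{3^{2}}{7} \left(- \frac{4}{-85}\right)\right) - 47300 = \left(366 + \frac{1}{7} \cdot 9 \left(\left(-4\right) \left(- \frac{1}{85}\right)\right)\right) - 47300 = \left(366 + \frac{9}{7} \cdot \frac{4}{85}\right) - 47300 = \left(366 + \frac{36}{595}\right) - 47300 = \frac{217806}{595} - 47300 = - \frac{27925694}{595}$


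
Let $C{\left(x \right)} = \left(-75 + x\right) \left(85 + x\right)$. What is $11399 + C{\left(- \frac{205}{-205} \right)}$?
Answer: $5035$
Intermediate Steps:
$11399 + C{\left(- \frac{205}{-205} \right)} = 11399 + \left(-6375 + \left(- \frac{205}{-205}\right)^{2} + 10 \left(- \frac{205}{-205}\right)\right) = 11399 + \left(-6375 + \left(\left(-205\right) \left(- \frac{1}{205}\right)\right)^{2} + 10 \left(\left(-205\right) \left(- \frac{1}{205}\right)\right)\right) = 11399 + \left(-6375 + 1^{2} + 10 \cdot 1\right) = 11399 + \left(-6375 + 1 + 10\right) = 11399 - 6364 = 5035$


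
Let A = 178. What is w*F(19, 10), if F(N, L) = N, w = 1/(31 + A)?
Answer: 1/11 ≈ 0.090909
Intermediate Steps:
w = 1/209 (w = 1/(31 + 178) = 1/209 ≈ 0.0047847)
w*F(19, 10) = (1/209)*19 = 1/11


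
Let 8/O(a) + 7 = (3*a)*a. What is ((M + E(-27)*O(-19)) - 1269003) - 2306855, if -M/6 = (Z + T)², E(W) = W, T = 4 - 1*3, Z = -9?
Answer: -962009152/269 ≈ -3.5762e+6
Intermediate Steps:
O(a) = 8/(-7 + 3*a²) (O(a) = 8/(-7 + (3*a)*a) = 8/(-7 + 3*a²))
T = 1 (T = 4 - 3 = 1)
M = -384 (M = -6*(-9 + 1)² = -6*(-8)² = -6*64 = -384)
((M + E(-27)*O(-19)) - 1269003) - 2306855 = ((-384 - 216/(-7 + 3*(-19)²)) - 1269003) - 2306855 = ((-384 - 216/(-7 + 3*361)) - 1269003) - 2306855 = ((-384 - 216/(-7 + 1083)) - 1269003) - 2306855 = ((-384 - 216/1076) - 1269003) - 2306855 = ((-384 - 27*2/269) - 1269003) - 2306855 = ((-384 - 54/269) - 1269003) - 2306855 = (-103350/269 - 1269003) - 2306855 = -341465157/269 - 2306855 = -962009152/269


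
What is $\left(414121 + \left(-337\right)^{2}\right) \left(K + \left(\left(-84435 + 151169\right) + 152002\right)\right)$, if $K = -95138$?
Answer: $65221428620$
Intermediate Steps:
$\left(414121 + \left(-337\right)^{2}\right) \left(K + \left(\left(-84435 + 151169\right) + 152002\right)\right) = \left(414121 + \left(-337\right)^{2}\right) \left(-95138 + \left(\left(-84435 + 151169\right) + 152002\right)\right) = \left(414121 + 113569\right) \left(-95138 + \left(66734 + 152002\right)\right) = 527690 \left(-95138 + 218736\right) = 527690 \cdot 123598 = 65221428620$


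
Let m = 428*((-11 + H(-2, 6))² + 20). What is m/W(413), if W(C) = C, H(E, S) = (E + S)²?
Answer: 19260/413 ≈ 46.634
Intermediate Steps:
m = 19260 (m = 428*((-11 + (-2 + 6)²)² + 20) = 428*((-11 + 4²)² + 20) = 428*((-11 + 16)² + 20) = 428*(5² + 20) = 428*(25 + 20) = 428*45 = 19260)
m/W(413) = 19260/413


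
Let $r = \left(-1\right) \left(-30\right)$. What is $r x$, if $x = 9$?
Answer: $270$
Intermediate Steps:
$r = 30$
$r x = 30 \cdot 9 = 270$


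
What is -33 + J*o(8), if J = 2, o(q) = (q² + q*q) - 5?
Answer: 213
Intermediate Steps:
o(q) = -5 + 2*q² (o(q) = (q² + q²) - 5 = 2*q² - 5 = -5 + 2*q²)
-33 + J*o(8) = -33 + 2*(-5 + 2*8²) = -33 + 2*(-5 + 2*64) = -33 + 2*(-5 + 128) = -33 + 2*123 = -33 + 246 = 213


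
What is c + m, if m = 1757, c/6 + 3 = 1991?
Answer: 13685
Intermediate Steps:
c = 11928 (c = -18 + 6*1991 = -18 + 11946 = 11928)
c + m = 11928 + 1757 = 13685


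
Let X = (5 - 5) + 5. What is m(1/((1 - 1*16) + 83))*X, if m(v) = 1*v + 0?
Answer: 5/68 ≈ 0.073529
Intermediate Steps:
m(v) = v (m(v) = v + 0 = v)
X = 5 (X = 0 + 5 = 5)
m(1/((1 - 1*16) + 83))*X = 5/((1 - 1*16) + 83) = 5/((1 - 16) + 83) = 5/(-15 + 83) = 5/68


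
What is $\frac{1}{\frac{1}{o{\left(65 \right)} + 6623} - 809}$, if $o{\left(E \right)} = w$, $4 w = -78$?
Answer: $- \frac{13207}{10684461} \approx -0.0012361$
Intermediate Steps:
$w = - \frac{39}{2}$ ($w = \frac{1}{4} \left(-78\right) = - \frac{39}{2} \approx -19.5$)
$o{\left(E \right)} = - \frac{39}{2}$
$\frac{1}{\frac{1}{o{\left(65 \right)} + 6623} - 809} = \frac{1}{\frac{1}{- \frac{39}{2} + 6623} - 809} = \frac{1}{\frac{1}{\frac{13207}{2}} - 809} = \frac{1}{\frac{2}{13207} - 809} = \frac{1}{- \frac{10684461}{13207}} = - \frac{13207}{10684461}$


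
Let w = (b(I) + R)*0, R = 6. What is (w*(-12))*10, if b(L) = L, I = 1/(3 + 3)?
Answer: 0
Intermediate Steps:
I = ⅙ (I = 1/6 = ⅙ ≈ 0.16667)
w = 0 (w = (⅙ + 6)*0 = (37/6)*0 = 0)
(w*(-12))*10 = (0*(-12))*10 = 0*10 = 0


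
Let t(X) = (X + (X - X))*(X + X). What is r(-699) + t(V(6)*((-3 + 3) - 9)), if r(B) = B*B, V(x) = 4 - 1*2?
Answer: 489249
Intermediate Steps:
V(x) = 2 (V(x) = 4 - 2 = 2)
r(B) = B**2
t(X) = 2*X**2 (t(X) = (X + 0)*(2*X) = X*(2*X) = 2*X**2)
r(-699) + t(V(6)*((-3 + 3) - 9)) = (-699)**2 + 2*(2*((-3 + 3) - 9))**2 = 488601 + 2*(2*(0 - 9))**2 = 488601 + 2*(2*(-9))**2 = 488601 + 2*(-18)**2 = 488601 + 2*324 = 488601 + 648 = 489249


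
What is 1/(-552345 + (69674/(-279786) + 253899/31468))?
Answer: -4402152924/2431472734364689 ≈ -1.8105e-6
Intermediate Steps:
1/(-552345 + (69674/(-279786) + 253899/31468)) = 1/(-552345 + (69674*(-1/279786) + 253899*(1/31468))) = 1/(-552345 + (-34837/139893 + 253899/31468)) = 1/(-552345 + 34422442091/4402152924) = 1/(-2431472734364689/4402152924) = -4402152924/2431472734364689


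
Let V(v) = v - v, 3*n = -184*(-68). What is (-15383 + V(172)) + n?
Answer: -33637/3 ≈ -11212.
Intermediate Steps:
n = 12512/3 (n = (-184*(-68))/3 = (⅓)*12512 = 12512/3 ≈ 4170.7)
V(v) = 0
(-15383 + V(172)) + n = (-15383 + 0) + 12512/3 = -15383 + 12512/3 = -33637/3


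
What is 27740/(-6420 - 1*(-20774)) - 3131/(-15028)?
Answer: 230909547/107855956 ≈ 2.1409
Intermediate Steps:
27740/(-6420 - 1*(-20774)) - 3131/(-15028) = 27740/(-6420 + 20774) - 3131*(-1/15028) = 27740/14354 + 3131/15028 = 27740*(1/14354) + 3131/15028 = 13870/7177 + 3131/15028 = 230909547/107855956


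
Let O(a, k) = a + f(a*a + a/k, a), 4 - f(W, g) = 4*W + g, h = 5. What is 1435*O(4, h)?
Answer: -90692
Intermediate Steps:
f(W, g) = 4 - g - 4*W (f(W, g) = 4 - (4*W + g) = 4 - (g + 4*W) = 4 + (-g - 4*W) = 4 - g - 4*W)
O(a, k) = 4 - 4*a**2 - 4*a/k (O(a, k) = a + (4 - a - 4*(a*a + a/k)) = a + (4 - a - 4*(a**2 + a/k)) = a + (4 - a + (-4*a**2 - 4*a/k)) = a + (4 - a - 4*a**2 - 4*a/k) = 4 - 4*a**2 - 4*a/k)
1435*O(4, h) = 1435*(4 - 4*4**2 - 4*4/5) = 1435*(4 - 4*16 - 4*4*1/5) = 1435*(4 - 64 - 16/5) = 1435*(-316/5) = -90692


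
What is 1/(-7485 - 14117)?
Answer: -1/21602 ≈ -4.6292e-5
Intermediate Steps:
1/(-7485 - 14117) = 1/(-21602) = -1/21602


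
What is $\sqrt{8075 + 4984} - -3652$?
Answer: $3652 + 3 \sqrt{1451} \approx 3766.3$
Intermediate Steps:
$\sqrt{8075 + 4984} - -3652 = \sqrt{13059} + 3652 = 3 \sqrt{1451} + 3652 = 3652 + 3 \sqrt{1451}$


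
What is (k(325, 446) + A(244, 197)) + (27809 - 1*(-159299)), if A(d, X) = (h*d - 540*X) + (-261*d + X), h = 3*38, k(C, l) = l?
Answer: 45503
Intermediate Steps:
h = 114
A(d, X) = -539*X - 147*d (A(d, X) = (114*d - 540*X) + (-261*d + X) = (-540*X + 114*d) + (X - 261*d) = -539*X - 147*d)
(k(325, 446) + A(244, 197)) + (27809 - 1*(-159299)) = (446 + (-539*197 - 147*244)) + (27809 - 1*(-159299)) = (446 + (-106183 - 35868)) + (27809 + 159299) = (446 - 142051) + 187108 = -141605 + 187108 = 45503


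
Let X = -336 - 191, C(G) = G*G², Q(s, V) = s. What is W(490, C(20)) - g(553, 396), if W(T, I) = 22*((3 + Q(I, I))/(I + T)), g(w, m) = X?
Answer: 2325148/4245 ≈ 547.74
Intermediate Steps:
C(G) = G³
X = -527
g(w, m) = -527
W(T, I) = 22*(3 + I)/(I + T) (W(T, I) = 22*((3 + I)/(I + T)) = 22*(3 + I)/(I + T))
W(490, C(20)) - g(553, 396) = 22*(3 + 20³)/(20³ + 490) - 1*(-527) = 22*(3 + 8000)/(8000 + 490) + 527 = 22*8003/8490 + 527 = 22*(1/8490)*8003 + 527 = 88033/4245 + 527 = 2325148/4245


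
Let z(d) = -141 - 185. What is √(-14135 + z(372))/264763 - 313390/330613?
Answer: -313390/330613 + I*√14461/264763 ≈ -0.94791 + 0.00045419*I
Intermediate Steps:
z(d) = -326
√(-14135 + z(372))/264763 - 313390/330613 = √(-14135 - 326)/264763 - 313390/330613 = √(-14461)*(1/264763) - 313390*1/330613 = (I*√14461)*(1/264763) - 313390/330613 = I*√14461/264763 - 313390/330613 = -313390/330613 + I*√14461/264763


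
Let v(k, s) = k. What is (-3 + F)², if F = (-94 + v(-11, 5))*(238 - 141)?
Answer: 103795344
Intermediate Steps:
F = -10185 (F = (-94 - 11)*(238 - 141) = -105*97 = -10185)
(-3 + F)² = (-3 - 10185)² = (-10188)² = 103795344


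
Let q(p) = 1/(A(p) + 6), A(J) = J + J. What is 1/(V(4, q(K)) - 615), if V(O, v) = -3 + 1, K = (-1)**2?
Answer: -1/617 ≈ -0.0016207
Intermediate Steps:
A(J) = 2*J
K = 1
q(p) = 1/(6 + 2*p) (q(p) = 1/(2*p + 6) = 1/(6 + 2*p))
V(O, v) = -2
1/(V(4, q(K)) - 615) = 1/(-2 - 615) = 1/(-617) = -1/617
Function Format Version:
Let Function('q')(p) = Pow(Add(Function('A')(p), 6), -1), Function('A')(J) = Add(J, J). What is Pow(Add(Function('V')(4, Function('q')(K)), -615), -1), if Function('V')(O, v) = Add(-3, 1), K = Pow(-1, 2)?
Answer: Rational(-1, 617) ≈ -0.0016207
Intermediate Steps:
Function('A')(J) = Mul(2, J)
K = 1
Function('q')(p) = Pow(Add(6, Mul(2, p)), -1) (Function('q')(p) = Pow(Add(Mul(2, p), 6), -1) = Pow(Add(6, Mul(2, p)), -1))
Function('V')(O, v) = -2
Pow(Add(Function('V')(4, Function('q')(K)), -615), -1) = Pow(Add(-2, -615), -1) = Pow(-617, -1) = Rational(-1, 617)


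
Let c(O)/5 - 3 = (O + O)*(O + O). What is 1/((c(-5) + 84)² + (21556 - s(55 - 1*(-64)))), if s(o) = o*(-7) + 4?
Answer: 1/381186 ≈ 2.6234e-6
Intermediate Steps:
s(o) = 4 - 7*o (s(o) = -7*o + 4 = 4 - 7*o)
c(O) = 15 + 20*O² (c(O) = 15 + 5*((O + O)*(O + O)) = 15 + 5*((2*O)*(2*O)) = 15 + 5*(4*O²) = 15 + 20*O²)
1/((c(-5) + 84)² + (21556 - s(55 - 1*(-64)))) = 1/(((15 + 20*(-5)²) + 84)² + (21556 - (4 - 7*(55 - 1*(-64))))) = 1/(((15 + 20*25) + 84)² + (21556 - (4 - 7*(55 + 64)))) = 1/(((15 + 500) + 84)² + (21556 - (4 - 7*119))) = 1/((515 + 84)² + (21556 - (4 - 833))) = 1/(599² + (21556 - 1*(-829))) = 1/(358801 + (21556 + 829)) = 1/(358801 + 22385) = 1/381186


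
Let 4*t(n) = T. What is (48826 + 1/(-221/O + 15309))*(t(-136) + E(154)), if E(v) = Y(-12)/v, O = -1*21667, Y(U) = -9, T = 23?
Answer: 2580989715671193/9287609072 ≈ 2.7790e+5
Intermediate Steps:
t(n) = 23/4 (t(n) = (¼)*23 = 23/4)
O = -21667
E(v) = -9/v
(48826 + 1/(-221/O + 15309))*(t(-136) + E(154)) = (48826 + 1/(-221/(-21667) + 15309))*(23/4 - 9/154) = (48826 + 1/(-221*(-1/21667) + 15309))*(23/4 - 9*1/154) = (48826 + 1/(221/21667 + 15309))*(23/4 - 9/154) = (48826 + 1/(331700324/21667))*(1753/308) = (48826 + 21667/331700324)*(1753/308) = (16195600041291/331700324)*(1753/308) = 2580989715671193/9287609072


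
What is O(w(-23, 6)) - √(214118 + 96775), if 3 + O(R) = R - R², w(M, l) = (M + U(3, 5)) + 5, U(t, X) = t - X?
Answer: -423 - √310893 ≈ -980.58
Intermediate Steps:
w(M, l) = 3 + M (w(M, l) = (M + (3 - 1*5)) + 5 = (M + (3 - 5)) + 5 = (M - 2) + 5 = (-2 + M) + 5 = 3 + M)
O(R) = -3 + R - R² (O(R) = -3 + (R - R²) = -3 + R - R²)
O(w(-23, 6)) - √(214118 + 96775) = (-3 + (3 - 23) - (3 - 23)²) - √(214118 + 96775) = (-3 - 20 - 1*(-20)²) - √310893 = (-3 - 20 - 1*400) - √310893 = (-3 - 20 - 400) - √310893 = -423 - √310893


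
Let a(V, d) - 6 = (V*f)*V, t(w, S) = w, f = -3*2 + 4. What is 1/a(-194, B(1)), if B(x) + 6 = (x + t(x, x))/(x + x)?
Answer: -1/75266 ≈ -1.3286e-5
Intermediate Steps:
f = -2 (f = -6 + 4 = -2)
B(x) = -5 (B(x) = -6 + (x + x)/(x + x) = -6 + (2*x)/((2*x)) = -6 + (2*x)*(1/(2*x)) = -6 + 1 = -5)
a(V, d) = 6 - 2*V² (a(V, d) = 6 + (V*(-2))*V = 6 + (-2*V)*V = 6 - 2*V²)
1/a(-194, B(1)) = 1/(6 - 2*(-194)²) = 1/(6 - 2*37636) = 1/(6 - 75272) = 1/(-75266) = -1/75266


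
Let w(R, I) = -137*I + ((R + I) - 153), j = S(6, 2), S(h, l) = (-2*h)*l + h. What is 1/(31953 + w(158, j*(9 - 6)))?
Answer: 1/39302 ≈ 2.5444e-5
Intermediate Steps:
S(h, l) = h - 2*h*l (S(h, l) = -2*h*l + h = h - 2*h*l)
j = -18 (j = 6*(1 - 2*2) = 6*(1 - 4) = 6*(-3) = -18)
w(R, I) = -153 + R - 136*I (w(R, I) = -137*I + ((I + R) - 153) = -137*I + (-153 + I + R) = -153 + R - 136*I)
1/(31953 + w(158, j*(9 - 6))) = 1/(31953 + (-153 + 158 - (-2448)*(9 - 6))) = 1/(31953 + (-153 + 158 - (-2448)*3)) = 1/(31953 + (-153 + 158 - 136*(-54))) = 1/(31953 + (-153 + 158 + 7344)) = 1/(31953 + 7349) = 1/39302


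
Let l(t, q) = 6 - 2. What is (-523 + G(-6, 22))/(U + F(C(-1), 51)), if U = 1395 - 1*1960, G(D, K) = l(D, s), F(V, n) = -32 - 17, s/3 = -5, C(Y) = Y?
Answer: 519/614 ≈ 0.84528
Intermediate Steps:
s = -15 (s = 3*(-5) = -15)
F(V, n) = -49
l(t, q) = 4
G(D, K) = 4
U = -565 (U = 1395 - 1960 = -565)
(-523 + G(-6, 22))/(U + F(C(-1), 51)) = (-523 + 4)/(-565 - 49) = -519/(-614) = -519*(-1/614) = 519/614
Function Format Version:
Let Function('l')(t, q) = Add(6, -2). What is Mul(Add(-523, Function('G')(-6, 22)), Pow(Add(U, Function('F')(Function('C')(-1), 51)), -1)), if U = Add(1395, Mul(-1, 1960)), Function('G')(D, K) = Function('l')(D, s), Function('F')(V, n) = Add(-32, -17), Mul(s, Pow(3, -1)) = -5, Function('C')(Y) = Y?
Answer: Rational(519, 614) ≈ 0.84528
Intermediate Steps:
s = -15 (s = Mul(3, -5) = -15)
Function('F')(V, n) = -49
Function('l')(t, q) = 4
Function('G')(D, K) = 4
U = -565 (U = Add(1395, -1960) = -565)
Mul(Add(-523, Function('G')(-6, 22)), Pow(Add(U, Function('F')(Function('C')(-1), 51)), -1)) = Mul(Add(-523, 4), Pow(Add(-565, -49), -1)) = Mul(-519, Pow(-614, -1)) = Mul(-519, Rational(-1, 614)) = Rational(519, 614)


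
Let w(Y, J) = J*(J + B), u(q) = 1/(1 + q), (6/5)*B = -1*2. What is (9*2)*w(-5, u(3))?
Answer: -51/8 ≈ -6.3750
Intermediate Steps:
B = -5/3 (B = 5*(-1*2)/6 = (⅚)*(-2) = -5/3 ≈ -1.6667)
w(Y, J) = J*(-5/3 + J) (w(Y, J) = J*(J - 5/3) = J*(-5/3 + J))
(9*2)*w(-5, u(3)) = (9*2)*((-5 + 3/(1 + 3))/(3*(1 + 3))) = 18*((⅓)*(-5 + 3/4)/4) = 18*((⅓)*(¼)*(-5 + 3*(¼))) = 18*((⅓)*(¼)*(-5 + ¾)) = 18*((⅓)*(¼)*(-17/4)) = 18*(-17/48) = -51/8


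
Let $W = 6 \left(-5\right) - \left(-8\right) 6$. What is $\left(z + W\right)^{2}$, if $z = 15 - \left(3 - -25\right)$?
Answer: $25$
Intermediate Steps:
$W = 18$ ($W = -30 - -48 = -30 + 48 = 18$)
$z = -13$ ($z = 15 - \left(3 + 25\right) = 15 - 28 = -13$)
$\left(z + W\right)^{2} = \left(-13 + 18\right)^{2} = 5^{2} = 25$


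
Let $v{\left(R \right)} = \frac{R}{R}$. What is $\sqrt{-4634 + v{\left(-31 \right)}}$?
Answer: $i \sqrt{4633} \approx 68.066 i$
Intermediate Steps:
$v{\left(R \right)} = 1$
$\sqrt{-4634 + v{\left(-31 \right)}} = \sqrt{-4634 + 1} = \sqrt{-4633} = i \sqrt{4633}$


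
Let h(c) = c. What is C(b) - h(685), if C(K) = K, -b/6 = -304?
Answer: 1139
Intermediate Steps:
b = 1824 (b = -6*(-304) = 1824)
C(b) - h(685) = 1824 - 1*685 = 1824 - 685 = 1139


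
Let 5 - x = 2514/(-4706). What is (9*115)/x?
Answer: 2435355/13022 ≈ 187.02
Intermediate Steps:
x = 13022/2353 (x = 5 - 2514/(-4706) = 5 - 2514*(-1)/4706 = 5 - 1*(-1257/2353) = 5 + 1257/2353 = 13022/2353 ≈ 5.5342)
(9*115)/x = (9*115)/(13022/2353) = 1035*(2353/13022) = 2435355/13022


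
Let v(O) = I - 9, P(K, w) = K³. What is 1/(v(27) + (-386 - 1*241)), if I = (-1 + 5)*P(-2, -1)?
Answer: -1/668 ≈ -0.0014970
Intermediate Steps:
I = -32 (I = (-1 + 5)*(-2)³ = 4*(-8) = -32)
v(O) = -41 (v(O) = -32 - 9 = -41)
1/(v(27) + (-386 - 1*241)) = 1/(-41 + (-386 - 1*241)) = 1/(-41 + (-386 - 241)) = 1/(-41 - 627) = 1/(-668) = -1/668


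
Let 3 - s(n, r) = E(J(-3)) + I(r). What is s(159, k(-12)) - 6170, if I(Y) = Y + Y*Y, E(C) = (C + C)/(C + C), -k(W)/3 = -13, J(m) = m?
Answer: -7728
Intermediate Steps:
k(W) = 39 (k(W) = -3*(-13) = 39)
E(C) = 1 (E(C) = (2*C)/((2*C)) = (2*C)*(1/(2*C)) = 1)
I(Y) = Y + Y²
s(n, r) = 2 - r*(1 + r) (s(n, r) = 3 - (1 + r*(1 + r)) = 3 + (-1 - r*(1 + r)) = 2 - r*(1 + r))
s(159, k(-12)) - 6170 = (2 - 1*39*(1 + 39)) - 6170 = (2 - 1*39*40) - 6170 = (2 - 1560) - 6170 = -1558 - 6170 = -7728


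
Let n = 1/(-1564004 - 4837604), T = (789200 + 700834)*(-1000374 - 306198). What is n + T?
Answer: -12462885415486344385/6401608 ≈ -1.9468e+12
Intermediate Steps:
T = -1946836703448 (T = 1490034*(-1306572) = -1946836703448)
n = -1/6401608 (n = 1/(-6401608) = -1/6401608 ≈ -1.5621e-7)
n + T = -1/6401608 - 1946836703448 = -12462885415486344385/6401608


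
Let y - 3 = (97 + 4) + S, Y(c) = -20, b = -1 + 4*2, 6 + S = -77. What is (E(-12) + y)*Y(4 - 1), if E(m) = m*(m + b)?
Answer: -1620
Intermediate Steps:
S = -83 (S = -6 - 77 = -83)
b = 7 (b = -1 + 8 = 7)
E(m) = m*(7 + m) (E(m) = m*(m + 7) = m*(7 + m))
y = 21 (y = 3 + ((97 + 4) - 83) = 3 + (101 - 83) = 3 + 18 = 21)
(E(-12) + y)*Y(4 - 1) = (-12*(7 - 12) + 21)*(-20) = (-12*(-5) + 21)*(-20) = (60 + 21)*(-20) = 81*(-20) = -1620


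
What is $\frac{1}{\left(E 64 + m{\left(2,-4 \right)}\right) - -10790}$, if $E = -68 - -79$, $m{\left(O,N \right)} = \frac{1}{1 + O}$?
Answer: $\frac{3}{34483} \approx 8.6999 \cdot 10^{-5}$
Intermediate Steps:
$E = 11$ ($E = -68 + 79 = 11$)
$\frac{1}{\left(E 64 + m{\left(2,-4 \right)}\right) - -10790} = \frac{1}{\left(11 \cdot 64 + \frac{1}{1 + 2}\right) - -10790} = \frac{1}{\left(704 + \frac{1}{3}\right) + 10790} = \frac{1}{\frac{2113}{3} + 10790} = \frac{1}{\frac{34483}{3}} = \frac{3}{34483}$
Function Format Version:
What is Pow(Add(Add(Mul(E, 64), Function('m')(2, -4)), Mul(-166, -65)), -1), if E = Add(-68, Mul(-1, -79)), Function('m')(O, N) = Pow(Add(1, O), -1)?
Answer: Rational(3, 34483) ≈ 8.6999e-5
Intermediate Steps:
E = 11 (E = Add(-68, 79) = 11)
Pow(Add(Add(Mul(E, 64), Function('m')(2, -4)), Mul(-166, -65)), -1) = Pow(Add(Add(Mul(11, 64), Pow(Add(1, 2), -1)), Mul(-166, -65)), -1) = Pow(Add(Add(704, Pow(3, -1)), 10790), -1) = Pow(Add(Add(704, Rational(1, 3)), 10790), -1) = Pow(Add(Rational(2113, 3), 10790), -1) = Pow(Rational(34483, 3), -1) = Rational(3, 34483)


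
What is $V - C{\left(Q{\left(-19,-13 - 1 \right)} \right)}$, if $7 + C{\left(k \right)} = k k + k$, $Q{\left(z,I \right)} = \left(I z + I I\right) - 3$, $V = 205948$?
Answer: $-5185$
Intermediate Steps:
$Q{\left(z,I \right)} = -3 + I^{2} + I z$ ($Q{\left(z,I \right)} = \left(I z + I^{2}\right) - 3 = \left(I^{2} + I z\right) - 3 = -3 + I^{2} + I z$)
$C{\left(k \right)} = -7 + k + k^{2}$ ($C{\left(k \right)} = -7 + \left(k k + k\right) = -7 + \left(k^{2} + k\right) = -7 + \left(k + k^{2}\right) = -7 + k + k^{2}$)
$V - C{\left(Q{\left(-19,-13 - 1 \right)} \right)} = 205948 - \left(-7 + \left(-3 + \left(-13 - 1\right)^{2} + \left(-13 - 1\right) \left(-19\right)\right) + \left(-3 + \left(-13 - 1\right)^{2} + \left(-13 - 1\right) \left(-19\right)\right)^{2}\right) = 205948 - \left(-7 - \left(-263 - 196\right) + \left(-3 + \left(-14\right)^{2} - -266\right)^{2}\right) = 205948 - \left(-7 + \left(-3 + 196 + 266\right) + \left(-3 + 196 + 266\right)^{2}\right) = 205948 - \left(-7 + 459 + 459^{2}\right) = 205948 - \left(-7 + 459 + 210681\right) = 205948 - 211133 = -5185$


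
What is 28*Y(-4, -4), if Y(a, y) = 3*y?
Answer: -336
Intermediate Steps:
28*Y(-4, -4) = 28*(3*(-4)) = 28*(-12) = -336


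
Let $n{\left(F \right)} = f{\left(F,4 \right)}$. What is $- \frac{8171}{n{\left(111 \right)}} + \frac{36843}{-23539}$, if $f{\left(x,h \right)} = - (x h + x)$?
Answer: $\frac{171889304}{13064145} \approx 13.157$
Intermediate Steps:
$f{\left(x,h \right)} = - x - h x$ ($f{\left(x,h \right)} = - (h x + x) = - (x + h x) = - x - h x$)
$n{\left(F \right)} = - 5 F$ ($n{\left(F \right)} = - F \left(1 + 4\right) = \left(-1\right) F 5 = - 5 F$)
$- \frac{8171}{n{\left(111 \right)}} + \frac{36843}{-23539} = - \frac{8171}{\left(-5\right) 111} + \frac{36843}{-23539} = - \frac{8171}{-555} + 36843 \left(- \frac{1}{23539}\right) = \left(-8171\right) \left(- \frac{1}{555}\right) - \frac{36843}{23539} = \frac{8171}{555} - \frac{36843}{23539} = \frac{171889304}{13064145}$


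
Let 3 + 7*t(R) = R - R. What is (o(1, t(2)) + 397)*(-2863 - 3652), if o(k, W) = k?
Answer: -2592970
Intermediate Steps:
t(R) = -3/7 (t(R) = -3/7 + (R - R)/7 = -3/7 + (1/7)*0 = -3/7 + 0 = -3/7)
(o(1, t(2)) + 397)*(-2863 - 3652) = (1 + 397)*(-2863 - 3652) = 398*(-6515) = -2592970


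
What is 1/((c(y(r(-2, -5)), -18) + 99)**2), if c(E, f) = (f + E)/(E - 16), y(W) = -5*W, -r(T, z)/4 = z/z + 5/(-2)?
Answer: 529/5294601 ≈ 9.9913e-5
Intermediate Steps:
r(T, z) = 6 (r(T, z) = -4*(z/z + 5/(-2)) = -4*(1 + 5*(-1/2)) = -4*(1 - 5/2) = -4*(-3/2) = 6)
c(E, f) = (E + f)/(-16 + E)
1/((c(y(r(-2, -5)), -18) + 99)**2) = 1/(((-5*6 - 18)/(-16 - 5*6) + 99)**2) = 1/(((-30 - 18)/(-16 - 30) + 99)**2) = 1/((-48/(-46) + 99)**2) = 1/((-1/46*(-48) + 99)**2) = 1/((24/23 + 99)**2) = 1/((2301/23)**2) = 1/(5294601/529) = 529/5294601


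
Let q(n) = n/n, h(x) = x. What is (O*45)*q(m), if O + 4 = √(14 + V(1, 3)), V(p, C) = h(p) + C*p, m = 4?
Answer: -180 + 135*√2 ≈ 10.919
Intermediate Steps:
V(p, C) = p + C*p
q(n) = 1
O = -4 + 3*√2 (O = -4 + √(14 + 1*(1 + 3)) = -4 + √(14 + 1*4) = -4 + √(14 + 4) = -4 + √18 = -4 + 3*√2 ≈ 0.24264)
(O*45)*q(m) = ((-4 + 3*√2)*45)*1 = (-180 + 135*√2)*1 = -180 + 135*√2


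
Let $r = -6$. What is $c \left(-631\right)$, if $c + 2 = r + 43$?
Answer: $-22085$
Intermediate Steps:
$c = 35$ ($c = -2 + \left(-6 + 43\right) = -2 + 37 = 35$)
$c \left(-631\right) = 35 \left(-631\right) = -22085$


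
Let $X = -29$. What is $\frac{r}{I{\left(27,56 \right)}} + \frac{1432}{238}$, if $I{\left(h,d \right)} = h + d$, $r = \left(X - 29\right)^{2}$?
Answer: $\frac{459744}{9877} \approx 46.547$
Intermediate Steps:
$r = 3364$ ($r = \left(-29 - 29\right)^{2} = \left(-58\right)^{2} = 3364$)
$I{\left(h,d \right)} = d + h$
$\frac{r}{I{\left(27,56 \right)}} + \frac{1432}{238} = \frac{3364}{56 + 27} + \frac{1432}{238} = \frac{3364}{83} + 1432 \cdot \frac{1}{238} = 3364 \cdot \frac{1}{83} + \frac{716}{119} = \frac{3364}{83} + \frac{716}{119} = \frac{459744}{9877}$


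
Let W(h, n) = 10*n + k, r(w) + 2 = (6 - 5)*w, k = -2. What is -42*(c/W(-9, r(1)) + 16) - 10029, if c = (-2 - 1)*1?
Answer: -21423/2 ≈ -10712.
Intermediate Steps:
r(w) = -2 + w (r(w) = -2 + (6 - 5)*w = -2 + 1*w = -2 + w)
c = -3 (c = -3*1 = -3)
W(h, n) = -2 + 10*n (W(h, n) = 10*n - 2 = -2 + 10*n)
-42*(c/W(-9, r(1)) + 16) - 10029 = -42*(-3/(-2 + 10*(-2 + 1)) + 16) - 10029 = -42*(-3/(-2 + 10*(-1)) + 16) - 10029 = -42*(-3/(-2 - 10) + 16) - 10029 = -42*(-3/(-12) + 16) - 10029 = -42*(-3*(-1/12) + 16) - 10029 = -42*(¼ + 16) - 10029 = -42*65/4 - 10029 = -1365/2 - 10029 = -21423/2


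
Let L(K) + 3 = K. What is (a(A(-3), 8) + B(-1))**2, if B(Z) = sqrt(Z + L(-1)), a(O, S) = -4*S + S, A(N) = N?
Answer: (24 - I*sqrt(5))**2 ≈ 571.0 - 107.33*I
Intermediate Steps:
L(K) = -3 + K
a(O, S) = -3*S
B(Z) = sqrt(-4 + Z) (B(Z) = sqrt(Z + (-3 - 1)) = sqrt(Z - 4) = sqrt(-4 + Z))
(a(A(-3), 8) + B(-1))**2 = (-3*8 + sqrt(-4 - 1))**2 = (-24 + sqrt(-5))**2 = (-24 + I*sqrt(5))**2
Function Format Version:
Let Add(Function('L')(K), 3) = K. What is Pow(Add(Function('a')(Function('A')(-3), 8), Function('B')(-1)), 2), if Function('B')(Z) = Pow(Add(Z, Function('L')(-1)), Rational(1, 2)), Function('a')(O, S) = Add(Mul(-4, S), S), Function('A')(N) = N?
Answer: Pow(Add(24, Mul(-1, I, Pow(5, Rational(1, 2)))), 2) ≈ Add(571.00, Mul(-107.33, I))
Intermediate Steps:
Function('L')(K) = Add(-3, K)
Function('a')(O, S) = Mul(-3, S)
Function('B')(Z) = Pow(Add(-4, Z), Rational(1, 2)) (Function('B')(Z) = Pow(Add(Z, Add(-3, -1)), Rational(1, 2)) = Pow(Add(Z, -4), Rational(1, 2)) = Pow(Add(-4, Z), Rational(1, 2)))
Pow(Add(Function('a')(Function('A')(-3), 8), Function('B')(-1)), 2) = Pow(Add(Mul(-3, 8), Pow(Add(-4, -1), Rational(1, 2))), 2) = Pow(Add(-24, Pow(-5, Rational(1, 2))), 2) = Pow(Add(-24, Mul(I, Pow(5, Rational(1, 2)))), 2)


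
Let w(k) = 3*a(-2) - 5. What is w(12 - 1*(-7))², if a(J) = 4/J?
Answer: 121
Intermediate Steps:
w(k) = -11 (w(k) = 3*(4/(-2)) - 5 = 3*(4*(-½)) - 5 = 3*(-2) - 5 = -6 - 5 = -11)
w(12 - 1*(-7))² = (-11)² = 121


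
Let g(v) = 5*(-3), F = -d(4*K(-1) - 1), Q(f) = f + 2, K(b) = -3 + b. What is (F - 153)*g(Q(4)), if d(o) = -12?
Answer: 2115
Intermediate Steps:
Q(f) = 2 + f
F = 12 (F = -1*(-12) = 12)
g(v) = -15
(F - 153)*g(Q(4)) = (12 - 153)*(-15) = -141*(-15) = 2115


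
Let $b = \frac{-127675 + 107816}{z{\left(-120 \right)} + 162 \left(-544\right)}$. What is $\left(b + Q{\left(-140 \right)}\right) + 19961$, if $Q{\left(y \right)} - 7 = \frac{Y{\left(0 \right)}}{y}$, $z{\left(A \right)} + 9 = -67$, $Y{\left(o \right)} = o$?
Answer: $\frac{1761277331}{88204} \approx 19968.0$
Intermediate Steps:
$z{\left(A \right)} = -76$ ($z{\left(A \right)} = -9 - 67 = -76$)
$Q{\left(y \right)} = 7$ ($Q{\left(y \right)} = 7 + \frac{0}{y} = 7 + 0 = 7$)
$b = \frac{19859}{88204}$ ($b = \frac{-127675 + 107816}{-76 + 162 \left(-544\right)} = - \frac{19859}{-76 - 88128} = - \frac{19859}{-88204} = \left(-19859\right) \left(- \frac{1}{88204}\right) = \frac{19859}{88204} \approx 0.22515$)
$\left(b + Q{\left(-140 \right)}\right) + 19961 = \left(\frac{19859}{88204} + 7\right) + 19961 = \frac{637287}{88204} + 19961 = \frac{1761277331}{88204}$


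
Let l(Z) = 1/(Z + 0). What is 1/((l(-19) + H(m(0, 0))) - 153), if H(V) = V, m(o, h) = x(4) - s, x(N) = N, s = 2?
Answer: -19/2870 ≈ -0.0066202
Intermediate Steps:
l(Z) = 1/Z
m(o, h) = 2 (m(o, h) = 4 - 1*2 = 4 - 2 = 2)
1/((l(-19) + H(m(0, 0))) - 153) = 1/((1/(-19) + 2) - 153) = 1/((-1/19 + 2) - 153) = 1/(37/19 - 153) = 1/(-2870/19) = -19/2870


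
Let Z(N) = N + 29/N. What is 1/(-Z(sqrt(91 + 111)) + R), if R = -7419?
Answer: -499546/3706113987 + 77*sqrt(202)/3706113987 ≈ -0.00013449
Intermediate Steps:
1/(-Z(sqrt(91 + 111)) + R) = 1/(-(sqrt(91 + 111) + 29/(sqrt(91 + 111))) - 7419) = 1/(-(sqrt(202) + 29/(sqrt(202))) - 7419) = 1/(-(sqrt(202) + 29*(sqrt(202)/202)) - 7419) = 1/(-(sqrt(202) + 29*sqrt(202)/202) - 7419) = 1/(-231*sqrt(202)/202 - 7419) = 1/(-7419 - 231*sqrt(202)/202)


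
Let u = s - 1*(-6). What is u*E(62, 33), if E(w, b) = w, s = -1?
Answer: 310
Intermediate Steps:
u = 5 (u = -1 - 1*(-6) = -1 + 6 = 5)
u*E(62, 33) = 5*62 = 310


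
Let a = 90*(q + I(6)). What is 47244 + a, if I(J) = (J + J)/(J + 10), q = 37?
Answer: 101283/2 ≈ 50642.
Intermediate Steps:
I(J) = 2*J/(10 + J) (I(J) = (2*J)/(10 + J) = 2*J/(10 + J))
a = 6795/2 (a = 90*(37 + 2*6/(10 + 6)) = 90*(37 + 2*6/16) = 90*(37 + 2*6*(1/16)) = 90*(37 + 3/4) = 90*(151/4) = 6795/2 ≈ 3397.5)
47244 + a = 47244 + 6795/2 = 101283/2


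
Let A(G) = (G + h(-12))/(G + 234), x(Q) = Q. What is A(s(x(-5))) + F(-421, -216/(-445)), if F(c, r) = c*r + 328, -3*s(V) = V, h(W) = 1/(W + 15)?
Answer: 38904638/314615 ≈ 123.66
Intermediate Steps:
h(W) = 1/(15 + W)
s(V) = -V/3
F(c, r) = 328 + c*r
A(G) = (1/3 + G)/(234 + G) (A(G) = (G + 1/(15 - 12))/(G + 234) = (G + 1/3)/(234 + G) = (1/3 + G)/(234 + G))
A(s(x(-5))) + F(-421, -216/(-445)) = (1/3 - 1/3*(-5))/(234 - 1/3*(-5)) + (328 - (-90936)/(-445)) = (1/3 + 5/3)/(234 + 5/3) + (328 - (-90936)*(-1)/445) = 2/(707/3) + (328 - 421*216/445) = (3/707)*2 + (328 - 90936/445) = 6/707 + 55024/445 = 38904638/314615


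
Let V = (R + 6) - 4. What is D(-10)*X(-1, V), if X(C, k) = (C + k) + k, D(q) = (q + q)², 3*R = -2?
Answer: 2000/3 ≈ 666.67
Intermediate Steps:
R = -⅔ (R = (⅓)*(-2) = -⅔ ≈ -0.66667)
D(q) = 4*q² (D(q) = (2*q)² = 4*q²)
V = 4/3 (V = (-⅔ + 6) - 4 = 16/3 - 4 = 4/3 ≈ 1.3333)
X(C, k) = C + 2*k
D(-10)*X(-1, V) = (4*(-10)²)*(-1 + 2*(4/3)) = (4*100)*(-1 + 8/3) = 400*(5/3) = 2000/3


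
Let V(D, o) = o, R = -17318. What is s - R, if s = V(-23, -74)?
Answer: 17244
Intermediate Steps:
s = -74
s - R = -74 - 1*(-17318) = -74 + 17318 = 17244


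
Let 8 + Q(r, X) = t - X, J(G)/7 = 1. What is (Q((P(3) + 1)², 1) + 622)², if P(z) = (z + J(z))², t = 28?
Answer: 410881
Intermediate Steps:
J(G) = 7 (J(G) = 7*1 = 7)
P(z) = (7 + z)² (P(z) = (z + 7)² = (7 + z)²)
Q(r, X) = 20 - X (Q(r, X) = -8 + (28 - X) = 20 - X)
(Q((P(3) + 1)², 1) + 622)² = ((20 - 1*1) + 622)² = ((20 - 1) + 622)² = (19 + 622)² = 641² = 410881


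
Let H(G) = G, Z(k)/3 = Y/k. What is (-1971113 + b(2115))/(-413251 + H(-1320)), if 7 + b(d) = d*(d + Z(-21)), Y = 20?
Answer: -17472435/2901997 ≈ -6.0208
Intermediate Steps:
Z(k) = 60/k (Z(k) = 3*(20/k) = 60/k)
b(d) = -7 + d*(-20/7 + d) (b(d) = -7 + d*(d + 60/(-21)) = -7 + d*(d + 60*(-1/21)) = -7 + d*(d - 20/7) = -7 + d*(-20/7 + d))
(-1971113 + b(2115))/(-413251 + H(-1320)) = (-1971113 + (-7 + 2115**2 - 20/7*2115))/(-413251 - 1320) = (-1971113 + (-7 + 4473225 - 42300/7))/(-414571) = (-1971113 + 31270226/7)*(-1/414571) = (17472435/7)*(-1/414571) = -17472435/2901997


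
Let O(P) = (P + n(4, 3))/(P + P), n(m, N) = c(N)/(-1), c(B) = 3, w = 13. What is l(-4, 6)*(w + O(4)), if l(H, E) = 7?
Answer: 735/8 ≈ 91.875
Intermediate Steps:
n(m, N) = -3 (n(m, N) = 3/(-1) = 3*(-1) = -3)
O(P) = (-3 + P)/(2*P) (O(P) = (P - 3)/(P + P) = (-3 + P)/((2*P)) = (-3 + P)*(1/(2*P)) = (-3 + P)/(2*P))
l(-4, 6)*(w + O(4)) = 7*(13 + (½)*(-3 + 4)/4) = 7*(13 + (½)*(¼)*1) = 7*(13 + ⅛) = 7*(105/8) = 735/8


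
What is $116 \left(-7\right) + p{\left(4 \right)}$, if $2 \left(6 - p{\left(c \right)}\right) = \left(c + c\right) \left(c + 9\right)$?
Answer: $-858$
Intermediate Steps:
$p{\left(c \right)} = 6 - c \left(9 + c\right)$ ($p{\left(c \right)} = 6 - \frac{\left(c + c\right) \left(c + 9\right)}{2} = 6 - \frac{2 c \left(9 + c\right)}{2} = 6 - c \left(9 + c\right)$)
$116 \left(-7\right) + p{\left(4 \right)} = 116 \left(-7\right) - 46 = -812 - 46 = -858$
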